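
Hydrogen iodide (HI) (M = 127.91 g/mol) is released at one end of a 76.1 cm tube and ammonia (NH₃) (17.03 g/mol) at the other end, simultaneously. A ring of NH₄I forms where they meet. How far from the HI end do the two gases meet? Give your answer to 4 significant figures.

Distances travelled in equal time are proportional to diffusion rates, so d_HI/d_NH₃ = √(M_NH₃/M_HI) = √(17.03/127.91) = 0.3649.
With d_HI + d_NH₃ = 76.1 cm, d_NH₃ = 76.1/(1 + 0.3649) = 55.76 cm.
d_HI = 76.1 − 55.76 = 20.34 cm.

20.34 cm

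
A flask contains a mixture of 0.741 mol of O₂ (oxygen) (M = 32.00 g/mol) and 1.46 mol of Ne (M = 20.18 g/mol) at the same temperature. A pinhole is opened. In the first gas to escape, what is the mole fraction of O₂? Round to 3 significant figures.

0.287

Effusion rate of each component ∝ n_i/√M_i (partial pressure × 1/√M).
Mole fraction of O₂ in the effusate = (n_O₂/√M_O₂) / (n_O₂/√M_O₂ + n_Ne/√M_Ne)
= (0.741/√32.00) / (0.741/√32.00 + 1.46/√20.18) = 0.1310/(0.1310 + 0.3250) = 0.287.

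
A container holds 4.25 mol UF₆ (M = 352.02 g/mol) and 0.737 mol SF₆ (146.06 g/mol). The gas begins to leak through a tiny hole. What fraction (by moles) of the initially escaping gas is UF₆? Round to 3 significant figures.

0.788

Each component's effusion rate ∝ (its partial pressure)·(1/√M) ∝ n_i/√M_i.
So x_UF₆ in the escaping gas = (n_UF₆/√M_UF₆) / Σ(n_i/√M_i)
= (4.25/√352.02) / (4.25/√352.02 + 0.737/√146.06) = 0.2265/(0.2265 + 0.06098) = 0.788.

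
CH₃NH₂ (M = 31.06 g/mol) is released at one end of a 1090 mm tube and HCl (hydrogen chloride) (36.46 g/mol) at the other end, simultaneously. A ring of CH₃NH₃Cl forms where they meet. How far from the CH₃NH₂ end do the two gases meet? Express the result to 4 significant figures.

566.8 mm

In equal time, each gas travels a distance ∝ its rate ∝ 1/√M, so d_CH₃NH₂/d_HCl = √(M_HCl/M_CH₃NH₂) = √(36.46/31.06) = 1.083.
With d_CH₃NH₂ + d_HCl = 1090 mm, d_HCl = 1090/(1 + 1.083) = 523.2 mm.
d_CH₃NH₂ = 1090 − 523.2 = 566.8 mm.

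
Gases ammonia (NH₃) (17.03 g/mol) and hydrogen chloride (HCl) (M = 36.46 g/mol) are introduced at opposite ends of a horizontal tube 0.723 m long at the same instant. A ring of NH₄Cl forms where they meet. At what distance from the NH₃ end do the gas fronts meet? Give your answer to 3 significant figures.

The fronts meet when d_NH₃ + d_HCl = L with d_NH₃/d_HCl = √(M_HCl/M_NH₃) (Graham's law). Here √(M_HCl/M_NH₃) = √(36.46/17.03) = 1.463.
With d_NH₃ + d_HCl = 0.723 m, d_HCl = 0.723/(1 + 1.463) = 0.2935 m.
d_NH₃ = 0.723 − 0.2935 = 0.429 m.

0.429 m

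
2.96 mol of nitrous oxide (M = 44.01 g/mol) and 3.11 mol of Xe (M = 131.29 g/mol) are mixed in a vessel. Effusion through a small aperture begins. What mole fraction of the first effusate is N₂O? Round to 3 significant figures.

Effusion rate of each component ∝ n_i/√M_i (partial pressure × 1/√M).
So x_N₂O in the escaping gas = (n_N₂O/√M_N₂O) / Σ(n_i/√M_i)
= (2.96/√44.01) / (2.96/√44.01 + 3.11/√131.29) = 0.4462/(0.4462 + 0.2714) = 0.622.

0.622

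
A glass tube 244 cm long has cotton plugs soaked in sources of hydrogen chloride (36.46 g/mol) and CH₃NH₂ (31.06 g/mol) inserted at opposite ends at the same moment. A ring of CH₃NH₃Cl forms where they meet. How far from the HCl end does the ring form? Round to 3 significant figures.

In equal time, each gas travels a distance ∝ its rate ∝ 1/√M, so d_HCl/d_CH₃NH₂ = √(M_CH₃NH₂/M_HCl) = √(31.06/36.46) = 0.9230.
With d_HCl + d_CH₃NH₂ = 244 cm, d_CH₃NH₂ = 244/(1 + 0.9230) = 126.9 cm.
d_HCl = 244 − 126.9 = 117 cm.

117 cm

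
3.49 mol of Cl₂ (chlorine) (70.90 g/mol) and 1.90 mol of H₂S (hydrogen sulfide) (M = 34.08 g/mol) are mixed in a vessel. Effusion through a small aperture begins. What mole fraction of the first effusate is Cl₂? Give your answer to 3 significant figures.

Rate_i ∝ x_i/√M_i (Graham's law weighted by mole fraction), so the effusate composition follows n_i/√M_i.
Mole fraction of Cl₂ in the effusate = (n_Cl₂/√M_Cl₂) / (n_Cl₂/√M_Cl₂ + n_H₂S/√M_H₂S)
= (3.49/√70.90) / (3.49/√70.90 + 1.90/√34.08) = 0.4145/(0.4145 + 0.3255) = 0.560.

0.560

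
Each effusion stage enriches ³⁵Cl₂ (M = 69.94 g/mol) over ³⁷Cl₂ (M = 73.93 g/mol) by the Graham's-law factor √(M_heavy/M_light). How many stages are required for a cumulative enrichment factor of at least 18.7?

Single-stage factor α = √(73.93/69.94), so ln α = ½ ln(1.05705) = 0.02774.
Need α^N ≥ 18.7 ⇒ N ≥ ln(18.7) / ln α = 2.929 / 0.02774 = 105.57.
Rounding up, N = 106 stages.

106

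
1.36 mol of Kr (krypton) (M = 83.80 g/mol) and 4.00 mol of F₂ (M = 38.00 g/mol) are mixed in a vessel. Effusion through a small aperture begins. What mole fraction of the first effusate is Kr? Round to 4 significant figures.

0.1863

The effusion rate of species i is ∝ p_i/√M_i ∝ n_i/√M_i.
So x_Kr in the escaping gas = (n_Kr/√M_Kr) / Σ(n_i/√M_i)
= (1.36/√83.80) / (1.36/√83.80 + 4.00/√38.00) = 0.1486/(0.1486 + 0.6489) = 0.1863.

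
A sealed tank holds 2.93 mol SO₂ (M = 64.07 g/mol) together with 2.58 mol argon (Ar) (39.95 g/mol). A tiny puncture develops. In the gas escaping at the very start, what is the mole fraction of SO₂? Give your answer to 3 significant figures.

0.473

Each component's effusion rate ∝ (its partial pressure)·(1/√M) ∝ n_i/√M_i.
So x_SO₂ in the escaping gas = (n_SO₂/√M_SO₂) / Σ(n_i/√M_i)
= (2.93/√64.07) / (2.93/√64.07 + 2.58/√39.95) = 0.3660/(0.3660 + 0.4082) = 0.473.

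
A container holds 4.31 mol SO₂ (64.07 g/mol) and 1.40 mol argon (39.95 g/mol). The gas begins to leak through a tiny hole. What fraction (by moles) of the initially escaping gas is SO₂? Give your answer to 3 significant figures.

Each component's effusion rate ∝ (its partial pressure)·(1/√M) ∝ n_i/√M_i.
x_SO₂(eff) = (n_SO₂/√M_SO₂) / (n_SO₂/√M_SO₂ + n_Ar/√M_Ar)
= (4.31/√64.07) / (4.31/√64.07 + 1.40/√39.95) = 0.5385/(0.5385 + 0.2215) = 0.709.

0.709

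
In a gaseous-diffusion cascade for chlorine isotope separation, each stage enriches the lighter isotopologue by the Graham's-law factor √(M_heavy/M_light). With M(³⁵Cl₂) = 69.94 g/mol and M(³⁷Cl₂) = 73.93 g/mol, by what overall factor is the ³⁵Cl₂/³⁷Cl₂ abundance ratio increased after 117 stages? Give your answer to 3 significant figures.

25.7

Overall factor = α^117 with α = √(73.93/69.94), i.e. (73.93/69.94)^(117/2).
= 1.05705^(117/2) = 25.7.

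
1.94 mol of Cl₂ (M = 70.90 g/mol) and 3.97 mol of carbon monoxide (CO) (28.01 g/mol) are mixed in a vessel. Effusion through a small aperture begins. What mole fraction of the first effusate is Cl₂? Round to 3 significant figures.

0.235

Effusion rate of each component ∝ n_i/√M_i (partial pressure × 1/√M).
Mole fraction of Cl₂ in the effusate = (n_Cl₂/√M_Cl₂) / (n_Cl₂/√M_Cl₂ + n_CO/√M_CO)
= (1.94/√70.90) / (1.94/√70.90 + 3.97/√28.01) = 0.2304/(0.2304 + 0.7501) = 0.235.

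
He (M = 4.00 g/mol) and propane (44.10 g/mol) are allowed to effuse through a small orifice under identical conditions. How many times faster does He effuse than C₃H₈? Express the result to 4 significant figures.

3.320

Since effusion rate ∝ 1/√M, rate_He/rate_C₃H₈ = √(M_C₃H₈/M_He) = √(44.10/4.00) = √11.03 = 3.320.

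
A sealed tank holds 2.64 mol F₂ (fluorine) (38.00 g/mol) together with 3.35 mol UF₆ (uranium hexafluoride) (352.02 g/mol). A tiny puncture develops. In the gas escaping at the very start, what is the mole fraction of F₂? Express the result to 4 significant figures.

Effusion rate of each component ∝ n_i/√M_i (partial pressure × 1/√M).
x_F₂(eff) = (n_F₂/√M_F₂) / (n_F₂/√M_F₂ + n_UF₆/√M_UF₆)
= (2.64/√38.00) / (2.64/√38.00 + 3.35/√352.02) = 0.4283/(0.4283 + 0.1786) = 0.7058.

0.7058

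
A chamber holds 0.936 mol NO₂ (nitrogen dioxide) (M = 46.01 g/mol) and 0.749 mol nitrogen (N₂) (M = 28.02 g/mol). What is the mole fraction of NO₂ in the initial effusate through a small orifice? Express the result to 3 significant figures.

Each component's effusion rate ∝ (its partial pressure)·(1/√M) ∝ n_i/√M_i.
Mole fraction of NO₂ in the effusate = (n_NO₂/√M_NO₂) / (n_NO₂/√M_NO₂ + n_N₂/√M_N₂)
= (0.936/√46.01) / (0.936/√46.01 + 0.749/√28.02) = 0.1380/(0.1380 + 0.1415) = 0.494.

0.494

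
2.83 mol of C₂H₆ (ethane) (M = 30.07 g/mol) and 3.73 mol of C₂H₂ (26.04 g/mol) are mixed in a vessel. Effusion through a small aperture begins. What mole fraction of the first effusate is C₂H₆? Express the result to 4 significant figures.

Rate_i ∝ x_i/√M_i (Graham's law weighted by mole fraction), so the effusate composition follows n_i/√M_i.
So x_C₂H₆ in the escaping gas = (n_C₂H₆/√M_C₂H₆) / Σ(n_i/√M_i)
= (2.83/√30.07) / (2.83/√30.07 + 3.73/√26.04) = 0.5161/(0.5161 + 0.7310) = 0.4138.

0.4138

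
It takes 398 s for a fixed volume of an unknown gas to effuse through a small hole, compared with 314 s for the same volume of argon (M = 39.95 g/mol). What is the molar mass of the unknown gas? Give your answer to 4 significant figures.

64.18 g/mol

By Graham's law, t_X/t_Ar = √(M_X/M_Ar).
398/314 = 1.268 = √(M_X/39.95)
M_X = 39.95 × 1.268² = 39.95 × 1.607 = 64.18 g/mol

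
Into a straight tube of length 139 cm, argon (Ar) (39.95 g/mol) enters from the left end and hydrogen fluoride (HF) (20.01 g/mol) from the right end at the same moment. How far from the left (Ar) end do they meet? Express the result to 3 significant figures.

The fronts meet when d_Ar + d_HF = L with d_Ar/d_HF = √(M_HF/M_Ar) (Graham's law). Here √(M_HF/M_Ar) = √(20.01/39.95) = 0.7077.
With d_Ar + d_HF = 139 cm, d_HF = 139/(1 + 0.7077) = 81.39 cm.
d_Ar = 139 − 81.39 = 57.6 cm.

57.6 cm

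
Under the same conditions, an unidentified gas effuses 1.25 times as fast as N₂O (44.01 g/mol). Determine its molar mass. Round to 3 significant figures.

Using Graham's law: rate_X/rate_N₂O = √(M_N₂O/M_X).
1.25 = √(44.01/M_X)
M_X = 44.01 / 1.25² = 44.01 / 1.562 = 28.2 g/mol

28.2 g/mol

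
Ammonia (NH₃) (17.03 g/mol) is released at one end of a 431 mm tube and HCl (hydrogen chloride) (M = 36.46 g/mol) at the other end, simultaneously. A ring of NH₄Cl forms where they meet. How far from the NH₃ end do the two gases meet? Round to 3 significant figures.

Distances travelled in equal time are proportional to diffusion rates, so d_NH₃/d_HCl = √(M_HCl/M_NH₃) = √(36.46/17.03) = 1.463.
With d_NH₃ + d_HCl = 431 mm, d_HCl = 431/(1 + 1.463) = 175.0 mm.
d_NH₃ = 431 − 175.0 = 256 mm.

256 mm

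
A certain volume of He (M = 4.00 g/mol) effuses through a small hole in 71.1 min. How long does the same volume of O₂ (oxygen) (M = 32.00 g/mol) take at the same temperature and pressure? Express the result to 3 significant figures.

201 min

By Graham's law, t_O₂/t_He = √(M_O₂/M_He) = √(32.00/4.00) = √8.000 = 2.828.
So the time for O₂ is 71.1 × 2.828 = 201 min.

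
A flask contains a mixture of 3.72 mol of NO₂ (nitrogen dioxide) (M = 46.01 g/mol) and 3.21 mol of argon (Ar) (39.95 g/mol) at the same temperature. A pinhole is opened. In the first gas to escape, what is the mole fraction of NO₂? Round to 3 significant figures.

Each component's effusion rate ∝ (its partial pressure)·(1/√M) ∝ n_i/√M_i.
Mole fraction of NO₂ in the effusate = (n_NO₂/√M_NO₂) / (n_NO₂/√M_NO₂ + n_Ar/√M_Ar)
= (3.72/√46.01) / (3.72/√46.01 + 3.21/√39.95) = 0.5484/(0.5484 + 0.5079) = 0.519.

0.519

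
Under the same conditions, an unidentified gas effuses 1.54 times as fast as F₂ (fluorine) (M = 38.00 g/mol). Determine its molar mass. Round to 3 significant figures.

16.0 g/mol

Since effusion rate ∝ 1/√M, rate_X/rate_F₂ = √(M_F₂/M_X).
1.54 = √(38.00/M_X)
M_X = 38.00 / 1.54² = 38.00 / 2.372 = 16.0 g/mol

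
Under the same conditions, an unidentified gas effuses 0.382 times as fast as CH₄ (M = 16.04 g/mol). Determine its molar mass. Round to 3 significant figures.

From Graham's law, rate_X/rate_CH₄ = √(M_CH₄/M_X).
0.382 = √(16.04/M_X)
M_X = 16.04 / 0.382² = 16.04 / 0.1459 = 110 g/mol

110 g/mol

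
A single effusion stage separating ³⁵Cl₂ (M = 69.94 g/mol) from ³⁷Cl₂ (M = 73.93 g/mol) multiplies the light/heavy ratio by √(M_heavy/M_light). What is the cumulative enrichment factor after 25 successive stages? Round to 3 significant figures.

2.00

The single-stage factor is √(M_heavy/M_light), so 25 stages give [√(73.93/69.94)]^25 = (73.93/69.94)^(25/2).
= 1.05705^(25/2) = 2.00.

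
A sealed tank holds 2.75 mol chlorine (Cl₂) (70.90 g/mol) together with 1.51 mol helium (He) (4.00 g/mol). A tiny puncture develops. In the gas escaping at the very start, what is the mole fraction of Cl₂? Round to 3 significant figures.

Rate_i ∝ x_i/√M_i (Graham's law weighted by mole fraction), so the effusate composition follows n_i/√M_i.
Mole fraction of Cl₂ in the effusate = (n_Cl₂/√M_Cl₂) / (n_Cl₂/√M_Cl₂ + n_He/√M_He)
= (2.75/√70.90) / (2.75/√70.90 + 1.51/√4.00) = 0.3266/(0.3266 + 0.7550) = 0.302.

0.302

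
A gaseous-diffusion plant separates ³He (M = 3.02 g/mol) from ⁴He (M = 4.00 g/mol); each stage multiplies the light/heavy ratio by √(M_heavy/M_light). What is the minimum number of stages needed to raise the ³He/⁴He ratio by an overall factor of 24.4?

23

With α = √(4.00/3.02) per stage, ln α = ½ ln(1.32450) = 0.1405.
Need α^N ≥ 24.4 ⇒ N ≥ ln(24.4) / ln α = 3.195 / 0.1405 = 22.73.
Rounding up, N = 23 stages.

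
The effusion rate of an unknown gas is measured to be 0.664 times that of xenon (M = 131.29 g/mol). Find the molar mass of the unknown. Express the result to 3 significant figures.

Graham's law gives rate_X/rate_Xe = √(M_Xe/M_X).
0.664 = √(131.29/M_X)
M_X = 131.29 / 0.664² = 131.29 / 0.4409 = 298 g/mol

298 g/mol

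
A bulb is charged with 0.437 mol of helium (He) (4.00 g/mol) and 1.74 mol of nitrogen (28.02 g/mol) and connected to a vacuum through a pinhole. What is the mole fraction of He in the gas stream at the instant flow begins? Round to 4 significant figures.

Rate_i ∝ x_i/√M_i (Graham's law weighted by mole fraction), so the effusate composition follows n_i/√M_i.
Mole fraction of He in the effusate = (n_He/√M_He) / (n_He/√M_He + n_N₂/√M_N₂)
= (0.437/√4.00) / (0.437/√4.00 + 1.74/√28.02) = 0.2185/(0.2185 + 0.3287) = 0.3993.

0.3993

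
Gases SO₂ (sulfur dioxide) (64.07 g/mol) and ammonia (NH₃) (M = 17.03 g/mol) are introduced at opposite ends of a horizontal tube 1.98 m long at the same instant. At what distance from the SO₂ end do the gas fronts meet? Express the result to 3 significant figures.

0.674 m

In equal time, each gas travels a distance ∝ its rate ∝ 1/√M, so d_SO₂/d_NH₃ = √(M_NH₃/M_SO₂) = √(17.03/64.07) = 0.5156.
With d_SO₂ + d_NH₃ = 1.98 m, d_NH₃ = 1.98/(1 + 0.5156) = 1.306 m.
d_SO₂ = 1.98 − 1.306 = 0.674 m.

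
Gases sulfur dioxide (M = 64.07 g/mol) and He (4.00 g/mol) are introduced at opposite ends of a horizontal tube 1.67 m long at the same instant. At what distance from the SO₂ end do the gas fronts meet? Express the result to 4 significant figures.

0.3339 m

The fronts meet when d_SO₂ + d_He = L with d_SO₂/d_He = √(M_He/M_SO₂) (Graham's law). Here √(M_He/M_SO₂) = √(4.00/64.07) = 0.2499.
With d_SO₂ + d_He = 1.67 m, d_He = 1.67/(1 + 0.2499) = 1.336 m.
d_SO₂ = 1.67 − 1.336 = 0.3339 m.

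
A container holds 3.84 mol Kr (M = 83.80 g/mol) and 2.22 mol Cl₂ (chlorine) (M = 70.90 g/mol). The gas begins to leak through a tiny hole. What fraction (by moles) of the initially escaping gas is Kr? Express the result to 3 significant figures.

The effusion rate of species i is ∝ p_i/√M_i ∝ n_i/√M_i.
Mole fraction of Kr in the effusate = (n_Kr/√M_Kr) / (n_Kr/√M_Kr + n_Cl₂/√M_Cl₂)
= (3.84/√83.80) / (3.84/√83.80 + 2.22/√70.90) = 0.4195/(0.4195 + 0.2637) = 0.614.

0.614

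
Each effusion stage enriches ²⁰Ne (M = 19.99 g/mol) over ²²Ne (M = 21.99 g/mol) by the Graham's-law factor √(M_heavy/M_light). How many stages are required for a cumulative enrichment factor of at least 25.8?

Per stage α = (21.99/19.99)^(1/2) = 1.10005^0.5, giving ln α = 0.04768.
Need α^N ≥ 25.8 ⇒ N ≥ ln(25.8) / ln α = 3.250 / 0.04768 = 68.17.
Minimum whole number of stages: N = 69.

69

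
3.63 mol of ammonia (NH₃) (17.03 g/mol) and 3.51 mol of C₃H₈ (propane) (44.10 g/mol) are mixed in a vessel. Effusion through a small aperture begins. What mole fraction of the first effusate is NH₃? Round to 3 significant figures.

Rate_i ∝ x_i/√M_i (Graham's law weighted by mole fraction), so the effusate composition follows n_i/√M_i.
So x_NH₃ in the escaping gas = (n_NH₃/√M_NH₃) / Σ(n_i/√M_i)
= (3.63/√17.03) / (3.63/√17.03 + 3.51/√44.10) = 0.8796/(0.8796 + 0.5286) = 0.625.

0.625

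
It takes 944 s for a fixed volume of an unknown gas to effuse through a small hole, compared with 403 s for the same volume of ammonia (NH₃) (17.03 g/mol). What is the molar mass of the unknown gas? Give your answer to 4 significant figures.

Graham's law gives t_X/t_NH₃ = √(M_X/M_NH₃).
944/403 = 2.342 = √(M_X/17.03)
M_X = 17.03 × 2.342² = 17.03 × 5.487 = 93.44 g/mol

93.44 g/mol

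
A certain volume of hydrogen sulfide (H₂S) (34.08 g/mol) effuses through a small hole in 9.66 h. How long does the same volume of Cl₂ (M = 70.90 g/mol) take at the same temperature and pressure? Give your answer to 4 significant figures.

13.93 h

By Graham's law, t_Cl₂/t_H₂S = √(M_Cl₂/M_H₂S) = √(70.90/34.08) = √2.080 = 1.442.
So the time for Cl₂ is 9.66 × 1.442 = 13.93 h.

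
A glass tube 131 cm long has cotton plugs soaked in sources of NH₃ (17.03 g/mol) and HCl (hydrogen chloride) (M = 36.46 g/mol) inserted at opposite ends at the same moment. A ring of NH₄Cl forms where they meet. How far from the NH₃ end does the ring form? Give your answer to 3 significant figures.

77.8 cm

In equal time, each gas travels a distance ∝ its rate ∝ 1/√M, so d_NH₃/d_HCl = √(M_HCl/M_NH₃) = √(36.46/17.03) = 1.463.
With d_NH₃ + d_HCl = 131 cm, d_HCl = 131/(1 + 1.463) = 53.18 cm.
d_NH₃ = 131 − 53.18 = 77.8 cm.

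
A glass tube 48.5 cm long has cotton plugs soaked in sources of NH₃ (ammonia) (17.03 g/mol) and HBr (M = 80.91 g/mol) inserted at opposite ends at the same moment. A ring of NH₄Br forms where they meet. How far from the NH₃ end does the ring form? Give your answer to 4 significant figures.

In equal time, each gas travels a distance ∝ its rate ∝ 1/√M, so d_NH₃/d_HBr = √(M_HBr/M_NH₃) = √(80.91/17.03) = 2.180.
With d_NH₃ + d_HBr = 48.5 cm, d_HBr = 48.5/(1 + 2.180) = 15.25 cm.
d_NH₃ = 48.5 − 15.25 = 33.25 cm.

33.25 cm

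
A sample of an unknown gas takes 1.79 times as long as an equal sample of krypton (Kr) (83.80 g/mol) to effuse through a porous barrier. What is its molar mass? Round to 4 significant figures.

268.5 g/mol

From Graham's law, t_X/t_Kr = √(M_X/M_Kr).
1.79 = √(M_X/83.80)
M_X = 83.80 × 1.79² = 83.80 × 3.204 = 268.5 g/mol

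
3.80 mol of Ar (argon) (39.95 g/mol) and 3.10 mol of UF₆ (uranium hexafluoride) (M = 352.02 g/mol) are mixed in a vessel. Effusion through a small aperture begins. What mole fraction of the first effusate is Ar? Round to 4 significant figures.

0.7844

Effusion rate of each component ∝ n_i/√M_i (partial pressure × 1/√M).
Mole fraction of Ar in the effusate = (n_Ar/√M_Ar) / (n_Ar/√M_Ar + n_UF₆/√M_UF₆)
= (3.80/√39.95) / (3.80/√39.95 + 3.10/√352.02) = 0.6012/(0.6012 + 0.1652) = 0.7844.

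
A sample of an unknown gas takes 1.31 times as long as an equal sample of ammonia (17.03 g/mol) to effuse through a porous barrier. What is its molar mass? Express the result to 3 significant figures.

29.2 g/mol

Since effusion rate ∝ 1/√M, t_X/t_NH₃ = √(M_X/M_NH₃).
1.31 = √(M_X/17.03)
M_X = 17.03 × 1.31² = 17.03 × 1.716 = 29.2 g/mol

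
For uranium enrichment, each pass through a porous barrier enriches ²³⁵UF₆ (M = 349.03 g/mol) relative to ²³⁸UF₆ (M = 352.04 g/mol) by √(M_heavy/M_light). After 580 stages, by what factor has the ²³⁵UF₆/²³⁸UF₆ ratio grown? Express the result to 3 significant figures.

The single-stage factor is √(M_heavy/M_light), so 580 stages give [√(352.04/349.03)]^580 = (352.04/349.03)^(580/2).
= 1.00862^290 = 12.1.

12.1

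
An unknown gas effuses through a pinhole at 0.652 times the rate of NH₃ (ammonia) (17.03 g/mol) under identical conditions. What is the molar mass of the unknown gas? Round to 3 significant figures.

Graham's law gives rate_X/rate_NH₃ = √(M_NH₃/M_X).
0.652 = √(17.03/M_X)
M_X = 17.03 / 0.652² = 17.03 / 0.4251 = 40.1 g/mol

40.1 g/mol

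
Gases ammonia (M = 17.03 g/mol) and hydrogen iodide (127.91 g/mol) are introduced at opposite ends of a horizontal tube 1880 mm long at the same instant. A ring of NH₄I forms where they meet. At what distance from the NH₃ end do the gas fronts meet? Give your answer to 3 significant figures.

Distances travelled in equal time are proportional to diffusion rates, so d_NH₃/d_HI = √(M_HI/M_NH₃) = √(127.91/17.03) = 2.741.
With d_NH₃ + d_HI = 1880 mm, d_HI = 1880/(1 + 2.741) = 502.6 mm.
d_NH₃ = 1880 − 502.6 = 1380 mm.

1380 mm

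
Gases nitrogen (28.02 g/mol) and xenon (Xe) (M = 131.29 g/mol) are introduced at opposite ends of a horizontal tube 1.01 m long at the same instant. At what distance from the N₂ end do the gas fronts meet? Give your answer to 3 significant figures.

0.691 m

In equal time, each gas travels a distance ∝ its rate ∝ 1/√M, so d_N₂/d_Xe = √(M_Xe/M_N₂) = √(131.29/28.02) = 2.165.
With d_N₂ + d_Xe = 1.01 m, d_Xe = 1.01/(1 + 2.165) = 0.3192 m.
d_N₂ = 1.01 − 0.3192 = 0.691 m.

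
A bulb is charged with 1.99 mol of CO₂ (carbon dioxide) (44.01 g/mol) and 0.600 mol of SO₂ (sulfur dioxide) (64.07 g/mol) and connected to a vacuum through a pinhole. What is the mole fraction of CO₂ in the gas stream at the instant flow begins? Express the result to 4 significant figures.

0.8001

The effusion rate of species i is ∝ p_i/√M_i ∝ n_i/√M_i.
So x_CO₂ in the escaping gas = (n_CO₂/√M_CO₂) / Σ(n_i/√M_i)
= (1.99/√44.01) / (1.99/√44.01 + 0.600/√64.07) = 0.3000/(0.3000 + 0.07496) = 0.8001.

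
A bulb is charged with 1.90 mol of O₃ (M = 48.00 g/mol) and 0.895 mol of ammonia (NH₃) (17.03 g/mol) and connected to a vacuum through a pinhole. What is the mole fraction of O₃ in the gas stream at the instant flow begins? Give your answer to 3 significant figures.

0.558

Rate_i ∝ x_i/√M_i (Graham's law weighted by mole fraction), so the effusate composition follows n_i/√M_i.
x_O₃(eff) = (n_O₃/√M_O₃) / (n_O₃/√M_O₃ + n_NH₃/√M_NH₃)
= (1.90/√48.00) / (1.90/√48.00 + 0.895/√17.03) = 0.2742/(0.2742 + 0.2169) = 0.558.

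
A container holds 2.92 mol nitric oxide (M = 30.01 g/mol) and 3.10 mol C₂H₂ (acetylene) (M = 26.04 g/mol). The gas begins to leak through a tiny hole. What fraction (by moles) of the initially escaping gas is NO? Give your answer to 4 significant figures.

0.4674

Effusion rate of each component ∝ n_i/√M_i (partial pressure × 1/√M).
So x_NO in the escaping gas = (n_NO/√M_NO) / Σ(n_i/√M_i)
= (2.92/√30.01) / (2.92/√30.01 + 3.10/√26.04) = 0.5330/(0.5330 + 0.6075) = 0.4674.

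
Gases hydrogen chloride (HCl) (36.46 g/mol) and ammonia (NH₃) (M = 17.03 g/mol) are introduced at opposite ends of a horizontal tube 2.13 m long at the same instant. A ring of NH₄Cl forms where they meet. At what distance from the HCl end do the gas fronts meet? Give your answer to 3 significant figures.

0.865 m

In equal time, each gas travels a distance ∝ its rate ∝ 1/√M, so d_HCl/d_NH₃ = √(M_NH₃/M_HCl) = √(17.03/36.46) = 0.6834.
With d_HCl + d_NH₃ = 2.13 m, d_NH₃ = 2.13/(1 + 0.6834) = 1.265 m.
d_HCl = 2.13 − 1.265 = 0.865 m.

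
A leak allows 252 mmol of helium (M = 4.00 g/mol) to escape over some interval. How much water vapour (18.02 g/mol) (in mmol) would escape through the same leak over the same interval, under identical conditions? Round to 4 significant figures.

Since effusion rate ∝ 1/√M, rate_H₂O/rate_He = √(M_He/M_H₂O) = √(4.00/18.02) = √0.2220 = 0.4711.
So the amount for H₂O is 252 × 0.4711 = 118.7 mmol.

118.7 mmol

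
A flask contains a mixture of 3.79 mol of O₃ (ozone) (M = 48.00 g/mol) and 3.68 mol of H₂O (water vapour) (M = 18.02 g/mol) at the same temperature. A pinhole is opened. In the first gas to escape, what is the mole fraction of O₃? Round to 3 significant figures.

Effusion rate of each component ∝ n_i/√M_i (partial pressure × 1/√M).
x_O₃(eff) = (n_O₃/√M_O₃) / (n_O₃/√M_O₃ + n_H₂O/√M_H₂O)
= (3.79/√48.00) / (3.79/√48.00 + 3.68/√18.02) = 0.5470/(0.5470 + 0.8669) = 0.387.

0.387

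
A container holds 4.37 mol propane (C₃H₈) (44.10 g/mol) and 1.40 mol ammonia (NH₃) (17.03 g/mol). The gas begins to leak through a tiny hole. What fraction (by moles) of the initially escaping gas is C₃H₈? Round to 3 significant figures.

0.660

Effusion rate of each component ∝ n_i/√M_i (partial pressure × 1/√M).
x_C₃H₈(eff) = (n_C₃H₈/√M_C₃H₈) / (n_C₃H₈/√M_C₃H₈ + n_NH₃/√M_NH₃)
= (4.37/√44.10) / (4.37/√44.10 + 1.40/√17.03) = 0.6581/(0.6581 + 0.3393) = 0.660.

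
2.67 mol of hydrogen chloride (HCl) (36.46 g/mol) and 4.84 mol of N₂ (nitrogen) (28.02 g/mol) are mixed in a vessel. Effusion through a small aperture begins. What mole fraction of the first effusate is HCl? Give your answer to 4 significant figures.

0.3260

The effusion rate of species i is ∝ p_i/√M_i ∝ n_i/√M_i.
So x_HCl in the escaping gas = (n_HCl/√M_HCl) / Σ(n_i/√M_i)
= (2.67/√36.46) / (2.67/√36.46 + 4.84/√28.02) = 0.4422/(0.4422 + 0.9143) = 0.3260.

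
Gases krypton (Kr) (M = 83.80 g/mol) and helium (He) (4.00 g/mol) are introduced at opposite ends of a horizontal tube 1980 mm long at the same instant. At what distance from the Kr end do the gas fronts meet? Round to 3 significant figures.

355 mm

The fronts meet when d_Kr + d_He = L with d_Kr/d_He = √(M_He/M_Kr) (Graham's law). Here √(M_He/M_Kr) = √(4.00/83.80) = 0.2185.
With d_Kr + d_He = 1980 mm, d_He = 1980/(1 + 0.2185) = 1625 mm.
d_Kr = 1980 − 1625 = 355 mm.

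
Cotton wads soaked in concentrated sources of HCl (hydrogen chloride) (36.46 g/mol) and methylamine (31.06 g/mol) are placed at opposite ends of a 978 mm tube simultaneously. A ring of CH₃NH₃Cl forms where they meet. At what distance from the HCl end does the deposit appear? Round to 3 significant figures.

Graham's law gives d_HCl/d_CH₃NH₂ = rate_HCl/rate_CH₃NH₂ = √(M_CH₃NH₂/M_HCl) = √(31.06/36.46) = 0.9230.
With d_HCl + d_CH₃NH₂ = 978 mm, d_CH₃NH₂ = 978/(1 + 0.9230) = 508.6 mm.
d_HCl = 978 − 508.6 = 469 mm.

469 mm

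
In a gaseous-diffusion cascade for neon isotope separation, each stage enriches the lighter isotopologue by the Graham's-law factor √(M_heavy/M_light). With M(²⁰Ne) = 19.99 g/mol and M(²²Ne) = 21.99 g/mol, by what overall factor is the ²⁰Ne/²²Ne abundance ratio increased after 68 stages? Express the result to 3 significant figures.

Overall factor = α^68 with α = √(21.99/19.99), i.e. (21.99/19.99)^(68/2).
= 1.10005^34 = 25.6.

25.6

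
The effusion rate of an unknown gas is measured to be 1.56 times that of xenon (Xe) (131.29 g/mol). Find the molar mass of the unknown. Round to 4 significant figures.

Using Graham's law: rate_X/rate_Xe = √(M_Xe/M_X).
1.56 = √(131.29/M_X)
M_X = 131.29 / 1.56² = 131.29 / 2.434 = 53.95 g/mol

53.95 g/mol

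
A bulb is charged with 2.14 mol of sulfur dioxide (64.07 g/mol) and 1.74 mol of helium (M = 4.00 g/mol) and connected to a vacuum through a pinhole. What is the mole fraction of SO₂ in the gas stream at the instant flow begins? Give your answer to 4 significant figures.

The effusion rate of species i is ∝ p_i/√M_i ∝ n_i/√M_i.
x_SO₂(eff) = (n_SO₂/√M_SO₂) / (n_SO₂/√M_SO₂ + n_He/√M_He)
= (2.14/√64.07) / (2.14/√64.07 + 1.74/√4.00) = 0.2674/(0.2674 + 0.8700) = 0.2351.

0.2351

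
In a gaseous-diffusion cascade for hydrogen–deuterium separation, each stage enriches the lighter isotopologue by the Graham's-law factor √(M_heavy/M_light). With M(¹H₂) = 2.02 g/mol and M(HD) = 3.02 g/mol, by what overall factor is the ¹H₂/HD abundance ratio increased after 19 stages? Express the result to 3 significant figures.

Each stage multiplies the ratio by α = √(3.02/2.02), so after 19 stages the overall factor is α^19 = (3.02/2.02)^(19/2).
= 1.49505^(19/2) = 45.6.

45.6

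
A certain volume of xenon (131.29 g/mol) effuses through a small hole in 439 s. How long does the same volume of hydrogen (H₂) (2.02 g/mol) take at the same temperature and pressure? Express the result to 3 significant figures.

Graham's law gives t_H₂/t_Xe = √(M_H₂/M_Xe) = √(2.02/131.29) = √0.01539 = 0.1240.
So the time for H₂ is 439 × 0.1240 = 54.5 s.

54.5 s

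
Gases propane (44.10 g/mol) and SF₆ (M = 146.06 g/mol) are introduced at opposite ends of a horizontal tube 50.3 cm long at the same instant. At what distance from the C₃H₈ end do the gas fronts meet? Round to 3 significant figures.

32.5 cm

The fronts meet when d_C₃H₈ + d_SF₆ = L with d_C₃H₈/d_SF₆ = √(M_SF₆/M_C₃H₈) (Graham's law). Here √(M_SF₆/M_C₃H₈) = √(146.06/44.10) = 1.820.
With d_C₃H₈ + d_SF₆ = 50.3 cm, d_SF₆ = 50.3/(1 + 1.820) = 17.84 cm.
d_C₃H₈ = 50.3 − 17.84 = 32.5 cm.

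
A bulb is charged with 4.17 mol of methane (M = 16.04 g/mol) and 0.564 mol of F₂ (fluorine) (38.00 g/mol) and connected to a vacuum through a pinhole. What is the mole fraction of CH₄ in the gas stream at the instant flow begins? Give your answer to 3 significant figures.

The effusion rate of species i is ∝ p_i/√M_i ∝ n_i/√M_i.
Mole fraction of CH₄ in the effusate = (n_CH₄/√M_CH₄) / (n_CH₄/√M_CH₄ + n_F₂/√M_F₂)
= (4.17/√16.04) / (4.17/√16.04 + 0.564/√38.00) = 1.041/(1.041 + 0.09149) = 0.919.

0.919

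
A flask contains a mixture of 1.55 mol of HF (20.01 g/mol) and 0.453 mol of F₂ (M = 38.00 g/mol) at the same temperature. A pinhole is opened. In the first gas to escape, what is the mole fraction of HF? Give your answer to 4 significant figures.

0.8250

Each component's effusion rate ∝ (its partial pressure)·(1/√M) ∝ n_i/√M_i.
x_HF(eff) = (n_HF/√M_HF) / (n_HF/√M_HF + n_F₂/√M_F₂)
= (1.55/√20.01) / (1.55/√20.01 + 0.453/√38.00) = 0.3465/(0.3465 + 0.07349) = 0.8250.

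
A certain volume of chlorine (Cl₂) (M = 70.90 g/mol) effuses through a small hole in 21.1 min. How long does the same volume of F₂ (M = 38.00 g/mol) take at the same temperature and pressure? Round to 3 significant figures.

15.4 min

From Graham's law, t_F₂/t_Cl₂ = √(M_F₂/M_Cl₂) = √(38.00/70.90) = √0.5360 = 0.7321.
So the time for F₂ is 21.1 × 0.7321 = 15.4 min.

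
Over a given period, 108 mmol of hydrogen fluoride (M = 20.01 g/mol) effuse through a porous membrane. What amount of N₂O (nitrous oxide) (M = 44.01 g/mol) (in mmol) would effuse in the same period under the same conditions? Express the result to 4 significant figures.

72.82 mmol

From Graham's law, rate_N₂O/rate_HF = √(M_HF/M_N₂O) = √(20.01/44.01) = √0.4547 = 0.6743.
So the amount for N₂O is 108 × 0.6743 = 72.82 mmol.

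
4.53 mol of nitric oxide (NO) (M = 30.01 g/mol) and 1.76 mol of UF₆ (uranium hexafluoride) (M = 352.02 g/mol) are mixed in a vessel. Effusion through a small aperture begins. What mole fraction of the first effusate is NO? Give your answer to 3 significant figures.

0.898

Rate_i ∝ x_i/√M_i (Graham's law weighted by mole fraction), so the effusate composition follows n_i/√M_i.
So x_NO in the escaping gas = (n_NO/√M_NO) / Σ(n_i/√M_i)
= (4.53/√30.01) / (4.53/√30.01 + 1.76/√352.02) = 0.8269/(0.8269 + 0.09381) = 0.898.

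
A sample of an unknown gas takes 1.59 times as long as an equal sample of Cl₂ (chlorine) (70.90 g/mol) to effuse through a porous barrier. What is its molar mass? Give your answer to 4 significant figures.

179.2 g/mol

From Graham's law, t_X/t_Cl₂ = √(M_X/M_Cl₂).
1.59 = √(M_X/70.90)
M_X = 70.90 × 1.59² = 70.90 × 2.528 = 179.2 g/mol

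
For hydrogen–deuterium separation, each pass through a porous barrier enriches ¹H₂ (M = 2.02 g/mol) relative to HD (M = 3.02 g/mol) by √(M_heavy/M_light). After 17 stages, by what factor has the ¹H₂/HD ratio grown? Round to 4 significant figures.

30.52

The single-stage factor is √(M_heavy/M_light), so 17 stages give [√(3.02/2.02)]^17 = (3.02/2.02)^(17/2).
= 1.49505^(17/2) = 30.52.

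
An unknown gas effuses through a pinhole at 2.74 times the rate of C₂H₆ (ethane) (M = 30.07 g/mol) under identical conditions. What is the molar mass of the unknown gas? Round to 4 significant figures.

4.005 g/mol

Since effusion rate ∝ 1/√M, rate_X/rate_C₂H₆ = √(M_C₂H₆/M_X).
2.74 = √(30.07/M_X)
M_X = 30.07 / 2.74² = 30.07 / 7.508 = 4.005 g/mol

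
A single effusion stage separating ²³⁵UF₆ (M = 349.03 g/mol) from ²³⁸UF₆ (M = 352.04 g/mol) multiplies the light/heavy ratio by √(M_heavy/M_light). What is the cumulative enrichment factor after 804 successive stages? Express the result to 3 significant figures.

After 804 stages the ratio has grown by (√(352.04/349.03))^804 = (352.04/349.03)^(804/2).
= 1.00862^402 = 31.6.

31.6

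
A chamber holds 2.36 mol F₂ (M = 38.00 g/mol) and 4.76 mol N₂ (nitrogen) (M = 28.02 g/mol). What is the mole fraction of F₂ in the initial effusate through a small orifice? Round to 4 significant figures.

Each component's effusion rate ∝ (its partial pressure)·(1/√M) ∝ n_i/√M_i.
x_F₂(eff) = (n_F₂/√M_F₂) / (n_F₂/√M_F₂ + n_N₂/√M_N₂)
= (2.36/√38.00) / (2.36/√38.00 + 4.76/√28.02) = 0.3828/(0.3828 + 0.8992) = 0.2986.

0.2986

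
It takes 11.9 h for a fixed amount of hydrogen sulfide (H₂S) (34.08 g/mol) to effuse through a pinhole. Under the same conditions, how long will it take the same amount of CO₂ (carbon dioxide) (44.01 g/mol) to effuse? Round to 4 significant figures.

Graham's law gives t_CO₂/t_H₂S = √(M_CO₂/M_H₂S) = √(44.01/34.08) = √1.291 = 1.136.
So the time for CO₂ is 11.9 × 1.136 = 13.52 h.

13.52 h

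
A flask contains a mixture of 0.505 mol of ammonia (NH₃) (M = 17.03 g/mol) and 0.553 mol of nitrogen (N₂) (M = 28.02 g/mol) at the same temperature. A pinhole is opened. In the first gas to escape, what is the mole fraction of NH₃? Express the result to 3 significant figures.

Rate_i ∝ x_i/√M_i (Graham's law weighted by mole fraction), so the effusate composition follows n_i/√M_i.
Mole fraction of NH₃ in the effusate = (n_NH₃/√M_NH₃) / (n_NH₃/√M_NH₃ + n_N₂/√M_N₂)
= (0.505/√17.03) / (0.505/√17.03 + 0.553/√28.02) = 0.1224/(0.1224 + 0.1045) = 0.539.

0.539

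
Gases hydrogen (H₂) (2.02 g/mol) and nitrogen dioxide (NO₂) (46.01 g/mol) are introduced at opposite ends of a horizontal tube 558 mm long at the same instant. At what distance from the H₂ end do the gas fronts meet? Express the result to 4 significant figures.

461.3 mm

In equal time, each gas travels a distance ∝ its rate ∝ 1/√M, so d_H₂/d_NO₂ = √(M_NO₂/M_H₂) = √(46.01/2.02) = 4.773.
With d_H₂ + d_NO₂ = 558 mm, d_NO₂ = 558/(1 + 4.773) = 96.66 mm.
d_H₂ = 558 − 96.66 = 461.3 mm.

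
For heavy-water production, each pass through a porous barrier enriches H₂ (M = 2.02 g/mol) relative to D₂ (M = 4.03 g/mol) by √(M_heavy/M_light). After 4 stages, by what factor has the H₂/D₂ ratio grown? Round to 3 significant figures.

After 4 stages the ratio has grown by (√(4.03/2.02))^4 = (4.03/2.02)^(4/2).
= 1.99505^2 = 3.98.

3.98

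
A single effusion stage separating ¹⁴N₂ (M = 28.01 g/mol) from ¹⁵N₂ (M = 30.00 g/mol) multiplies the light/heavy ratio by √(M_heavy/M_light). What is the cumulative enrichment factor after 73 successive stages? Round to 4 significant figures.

Overall factor = α^73 with α = √(30.00/28.01), i.e. (30.00/28.01)^(73/2).
= 1.07105^(73/2) = 12.25.

12.25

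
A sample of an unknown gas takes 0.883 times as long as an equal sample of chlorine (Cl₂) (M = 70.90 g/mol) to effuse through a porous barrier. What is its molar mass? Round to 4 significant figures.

Graham's law gives t_X/t_Cl₂ = √(M_X/M_Cl₂).
0.883 = √(M_X/70.90)
M_X = 70.90 × 0.883² = 70.90 × 0.7797 = 55.28 g/mol

55.28 g/mol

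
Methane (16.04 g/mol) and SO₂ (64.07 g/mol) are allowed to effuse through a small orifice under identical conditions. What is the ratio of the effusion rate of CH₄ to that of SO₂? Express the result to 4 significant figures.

Using Graham's law: rate_CH₄/rate_SO₂ = √(M_SO₂/M_CH₄) = √(64.07/16.04) = √3.994 = 1.999.

1.999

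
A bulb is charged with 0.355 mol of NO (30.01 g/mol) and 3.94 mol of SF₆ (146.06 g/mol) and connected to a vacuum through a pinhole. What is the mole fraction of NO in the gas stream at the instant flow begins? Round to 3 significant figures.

Rate_i ∝ x_i/√M_i (Graham's law weighted by mole fraction), so the effusate composition follows n_i/√M_i.
So x_NO in the escaping gas = (n_NO/√M_NO) / Σ(n_i/√M_i)
= (0.355/√30.01) / (0.355/√30.01 + 3.94/√146.06) = 0.06480/(0.06480 + 0.3260) = 0.166.

0.166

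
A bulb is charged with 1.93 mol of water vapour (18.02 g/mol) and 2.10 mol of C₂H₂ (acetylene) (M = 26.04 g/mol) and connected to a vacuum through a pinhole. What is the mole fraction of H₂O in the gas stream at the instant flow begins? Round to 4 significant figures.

0.5249

Rate_i ∝ x_i/√M_i (Graham's law weighted by mole fraction), so the effusate composition follows n_i/√M_i.
Mole fraction of H₂O in the effusate = (n_H₂O/√M_H₂O) / (n_H₂O/√M_H₂O + n_C₂H₂/√M_C₂H₂)
= (1.93/√18.02) / (1.93/√18.02 + 2.10/√26.04) = 0.4547/(0.4547 + 0.4115) = 0.5249.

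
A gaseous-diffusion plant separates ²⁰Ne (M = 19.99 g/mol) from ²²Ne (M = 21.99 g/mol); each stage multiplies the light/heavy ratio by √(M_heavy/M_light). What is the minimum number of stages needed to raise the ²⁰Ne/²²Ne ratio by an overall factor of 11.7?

Per stage α = (21.99/19.99)^(1/2) = 1.10005^0.5, giving ln α = 0.04768.
Need α^N ≥ 11.7 ⇒ N ≥ ln(11.7) / ln α = 2.460 / 0.04768 = 51.59.
Minimum whole number of stages: N = 52.

52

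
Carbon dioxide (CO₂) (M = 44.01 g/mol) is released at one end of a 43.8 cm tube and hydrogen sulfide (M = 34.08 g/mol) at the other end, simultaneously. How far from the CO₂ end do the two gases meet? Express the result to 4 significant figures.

Graham's law gives d_CO₂/d_H₂S = rate_CO₂/rate_H₂S = √(M_H₂S/M_CO₂) = √(34.08/44.01) = 0.8800.
With d_CO₂ + d_H₂S = 43.8 cm, d_H₂S = 43.8/(1 + 0.8800) = 23.30 cm.
d_CO₂ = 43.8 − 23.30 = 20.50 cm.

20.50 cm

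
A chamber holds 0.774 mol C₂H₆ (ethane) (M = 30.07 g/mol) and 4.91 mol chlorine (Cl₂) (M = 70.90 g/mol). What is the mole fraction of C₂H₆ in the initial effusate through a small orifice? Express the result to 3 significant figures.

0.195

Each component's effusion rate ∝ (its partial pressure)·(1/√M) ∝ n_i/√M_i.
x_C₂H₆(eff) = (n_C₂H₆/√M_C₂H₆) / (n_C₂H₆/√M_C₂H₆ + n_Cl₂/√M_Cl₂)
= (0.774/√30.07) / (0.774/√30.07 + 4.91/√70.90) = 0.1411/(0.1411 + 0.5831) = 0.195.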